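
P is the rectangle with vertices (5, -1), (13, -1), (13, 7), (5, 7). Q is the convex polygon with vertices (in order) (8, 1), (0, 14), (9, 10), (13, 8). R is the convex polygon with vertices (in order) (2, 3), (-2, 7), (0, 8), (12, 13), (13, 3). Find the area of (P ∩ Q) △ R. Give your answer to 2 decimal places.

77.77

|P ∩ Q| = 23.5446.
|(P ∩ Q) ∩ R| = 20.8853.
|(P ∩ Q) △ R| = 23.5446 + 96 − 41.7706 = 77.77.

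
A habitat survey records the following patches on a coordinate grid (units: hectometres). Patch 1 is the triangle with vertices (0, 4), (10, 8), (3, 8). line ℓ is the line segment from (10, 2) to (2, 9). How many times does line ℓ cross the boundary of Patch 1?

The segment meets the boundary at (3.143,8), (5.294,6.118).

2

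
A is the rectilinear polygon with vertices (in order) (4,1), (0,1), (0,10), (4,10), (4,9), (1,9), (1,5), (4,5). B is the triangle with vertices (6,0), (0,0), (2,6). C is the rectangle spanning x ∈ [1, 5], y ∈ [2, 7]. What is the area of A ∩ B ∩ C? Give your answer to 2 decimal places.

7.00

The intersection is the polygon with vertices (1.667,5), (2.667,5), (4,3), (4,2), (1,2), (1,3).
By the shoelace formula its area is 7.00.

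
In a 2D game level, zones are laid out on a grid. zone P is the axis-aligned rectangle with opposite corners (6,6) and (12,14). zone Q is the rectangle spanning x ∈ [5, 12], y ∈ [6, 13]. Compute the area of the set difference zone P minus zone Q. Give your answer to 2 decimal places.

|zone P∩zone Q|: x∈[6,12], y∈[6,13] → 6·7 = 42.
|zone P| = 48.
|zone P ∖ zone Q| = |zone P| − |zone P∩zone Q| = 48 − 42 = 6.00.

6.00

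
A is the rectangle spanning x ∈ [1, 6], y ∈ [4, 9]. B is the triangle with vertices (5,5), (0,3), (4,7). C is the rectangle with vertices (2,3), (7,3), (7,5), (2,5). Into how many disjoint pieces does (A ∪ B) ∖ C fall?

1

(A ∪ B) ∖ C is a single connected region.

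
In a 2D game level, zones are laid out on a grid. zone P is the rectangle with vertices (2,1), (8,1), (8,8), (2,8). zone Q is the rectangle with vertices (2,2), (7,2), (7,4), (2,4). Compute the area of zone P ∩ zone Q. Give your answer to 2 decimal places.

10.00

|zone P∩zone Q|: x∈[2,7], y∈[2,4] → 5·2 = 10.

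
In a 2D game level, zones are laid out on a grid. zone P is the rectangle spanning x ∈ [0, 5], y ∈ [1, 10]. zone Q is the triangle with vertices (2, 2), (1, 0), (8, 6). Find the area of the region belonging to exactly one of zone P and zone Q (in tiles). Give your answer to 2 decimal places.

|zone P| = 45, |zone Q| = 4, |zone P∩zone Q| = 2.8095.
|zone P △ zone Q| = |zone P| + |zone Q| − 2·|zone P∩zone Q| = 45 + 4 − 5.619 = 43.38.

43.38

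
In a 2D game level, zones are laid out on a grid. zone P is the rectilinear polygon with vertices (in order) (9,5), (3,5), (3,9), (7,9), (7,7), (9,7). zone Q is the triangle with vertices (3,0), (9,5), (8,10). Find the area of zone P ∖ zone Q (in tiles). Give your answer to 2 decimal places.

14.15

|zone P| = 20, |zone P∩zone Q| = 5.85.
|zone P ∖ zone Q| = |zone P| − |zone P∩zone Q| = 20 − 5.85 = 14.15.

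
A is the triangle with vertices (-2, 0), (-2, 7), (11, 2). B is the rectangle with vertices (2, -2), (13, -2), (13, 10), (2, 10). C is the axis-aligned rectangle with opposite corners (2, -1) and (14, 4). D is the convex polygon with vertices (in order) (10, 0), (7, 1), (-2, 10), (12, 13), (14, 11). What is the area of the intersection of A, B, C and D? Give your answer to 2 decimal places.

8.45

The intersection is the polygon with vertices (5.8,4), (10.761,2.092), (10.711,1.956), (6.667,1.333), (4,4).
By the shoelace formula its area is 8.45.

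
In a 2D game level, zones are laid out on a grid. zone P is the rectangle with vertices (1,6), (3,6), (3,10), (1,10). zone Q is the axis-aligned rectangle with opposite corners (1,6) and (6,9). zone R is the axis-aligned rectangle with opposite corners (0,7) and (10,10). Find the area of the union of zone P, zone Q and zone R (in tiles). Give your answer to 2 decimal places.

By inclusion–exclusion:
Individual areas: |zone P| = 8, |zone Q| = 15, |zone R| = 30.
|zone P∩zone Q|: x∈[1,3], y∈[6,9] → 2·3 = 6.
|zone P∩zone R|: x∈[1,3], y∈[7,10] → 2·3 = 6.
|zone Q∩zone R|: x∈[1,6], y∈[7,9] → 5·2 = 10.
|zone P∩zone Q∩zone R| = 4.
|zone P ∪ zone Q ∪ zone R| = 53 − 22 + 4 = 35.00.

35.00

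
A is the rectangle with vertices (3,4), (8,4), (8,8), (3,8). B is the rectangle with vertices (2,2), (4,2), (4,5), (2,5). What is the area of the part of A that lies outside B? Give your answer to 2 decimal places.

19.00

|A∩B|: x∈[3,4], y∈[4,5] → 1·1 = 1.
|A| = 20.
|A ∖ B| = |A| − |A∩B| = 20 − 1 = 19.00.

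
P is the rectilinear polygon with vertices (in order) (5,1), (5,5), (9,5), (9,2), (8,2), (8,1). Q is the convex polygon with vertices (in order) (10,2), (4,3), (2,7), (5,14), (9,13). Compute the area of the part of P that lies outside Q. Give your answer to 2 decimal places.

|P| = 15, |P∩Q| = 10.
|P ∖ Q| = |P| − |P∩Q| = 15 − 10 = 5.00.

5.00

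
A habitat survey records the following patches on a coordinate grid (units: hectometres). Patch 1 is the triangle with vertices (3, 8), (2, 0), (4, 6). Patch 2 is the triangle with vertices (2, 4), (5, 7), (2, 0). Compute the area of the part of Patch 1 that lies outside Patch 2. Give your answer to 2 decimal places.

|Patch 1| = 5, |Patch 1∩Patch 2| = 2.8571.
|Patch 1 ∖ Patch 2| = |Patch 1| − |Patch 1∩Patch 2| = 5 − 2.8571 = 2.14.

2.14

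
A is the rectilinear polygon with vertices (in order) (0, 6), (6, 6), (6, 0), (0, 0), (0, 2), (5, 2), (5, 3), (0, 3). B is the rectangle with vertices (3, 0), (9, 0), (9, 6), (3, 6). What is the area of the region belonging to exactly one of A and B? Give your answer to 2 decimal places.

|A| = 31, |B| = 36, |A∩B| = 16.
|A △ B| = |A| + |B| − 2·|A∩B| = 31 + 36 − 32 = 35.00.

35.00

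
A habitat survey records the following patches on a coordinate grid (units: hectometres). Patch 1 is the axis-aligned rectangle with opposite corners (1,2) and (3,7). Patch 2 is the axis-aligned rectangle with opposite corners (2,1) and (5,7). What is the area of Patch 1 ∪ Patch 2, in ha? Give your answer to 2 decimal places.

23.00

By inclusion–exclusion:
Individual areas: |Patch 1| = 10, |Patch 2| = 18.
|Patch 1∩Patch 2|: x∈[2,3], y∈[2,7] → 1·5 = 5.
|Patch 1 ∪ Patch 2| = 28 − 5 = 23.00.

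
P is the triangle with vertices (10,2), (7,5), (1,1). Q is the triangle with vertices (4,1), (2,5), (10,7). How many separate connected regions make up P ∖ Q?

P ∖ Q splits into 2 disjoint pieces (area 7.8125, area 1.7763).

2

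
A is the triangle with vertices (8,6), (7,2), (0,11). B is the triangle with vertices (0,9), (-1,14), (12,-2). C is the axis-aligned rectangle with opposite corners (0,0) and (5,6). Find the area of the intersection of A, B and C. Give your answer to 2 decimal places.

The intersection is the polygon with vertices (3.889,6), (5,6), (5,4.571).
By the shoelace formula its area is 0.79.

0.79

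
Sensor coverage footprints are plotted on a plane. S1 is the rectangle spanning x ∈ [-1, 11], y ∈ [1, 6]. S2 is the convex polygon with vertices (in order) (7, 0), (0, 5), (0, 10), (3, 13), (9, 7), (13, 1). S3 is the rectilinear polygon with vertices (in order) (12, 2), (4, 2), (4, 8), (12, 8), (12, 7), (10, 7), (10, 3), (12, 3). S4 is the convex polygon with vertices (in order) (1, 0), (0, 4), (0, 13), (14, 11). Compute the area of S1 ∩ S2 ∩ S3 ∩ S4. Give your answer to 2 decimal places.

7.08

The intersection is the polygon with vertices (4,6), (8.091,6), (4,2.538).
By the shoelace formula its area is 7.08.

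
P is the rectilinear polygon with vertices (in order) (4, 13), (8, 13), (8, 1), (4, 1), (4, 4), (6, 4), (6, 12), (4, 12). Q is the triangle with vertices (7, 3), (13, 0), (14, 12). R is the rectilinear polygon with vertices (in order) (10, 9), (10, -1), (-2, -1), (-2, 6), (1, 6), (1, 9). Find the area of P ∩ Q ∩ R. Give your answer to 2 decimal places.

0.89

The intersection is the polygon with vertices (7,3), (8,4.286), (8,2.5).
By the shoelace formula its area is 0.89.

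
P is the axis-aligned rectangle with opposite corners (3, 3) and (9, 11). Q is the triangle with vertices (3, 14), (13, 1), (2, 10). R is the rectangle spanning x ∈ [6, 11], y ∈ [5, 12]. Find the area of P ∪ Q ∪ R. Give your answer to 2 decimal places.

By inclusion–exclusion:
Individual areas: |P| = 48, |Q| = 26.5, |R| = 35.
|P∩Q| = 16.7748.
|P∩R|: x∈[6,9], y∈[5,11] → 3·6 = 18.
|Q∩R| = 8.1806.
|P∩Q∩R| = 7.6268.
|P ∪ Q ∪ R| = 109.5 − 42.9554 + 7.6268 = 74.17.

74.17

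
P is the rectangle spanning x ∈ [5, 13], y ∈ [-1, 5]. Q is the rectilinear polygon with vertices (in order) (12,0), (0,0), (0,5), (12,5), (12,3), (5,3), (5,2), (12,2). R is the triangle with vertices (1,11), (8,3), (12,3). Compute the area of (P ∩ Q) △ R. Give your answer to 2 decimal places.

|P ∩ Q| = 28.
|(P ∩ Q) ∩ R| = 7.
|(P ∩ Q) △ R| = 28 + 16 − 14 = 30.00.

30.00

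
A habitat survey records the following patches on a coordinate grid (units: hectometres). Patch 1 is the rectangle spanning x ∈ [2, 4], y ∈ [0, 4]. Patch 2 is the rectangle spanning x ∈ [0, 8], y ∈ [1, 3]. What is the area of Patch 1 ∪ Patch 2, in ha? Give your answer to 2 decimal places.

20.00

By inclusion–exclusion:
Individual areas: |Patch 1| = 8, |Patch 2| = 16.
|Patch 1∩Patch 2|: x∈[2,4], y∈[1,3] → 2·2 = 4.
|Patch 1 ∪ Patch 2| = 24 − 4 = 20.00.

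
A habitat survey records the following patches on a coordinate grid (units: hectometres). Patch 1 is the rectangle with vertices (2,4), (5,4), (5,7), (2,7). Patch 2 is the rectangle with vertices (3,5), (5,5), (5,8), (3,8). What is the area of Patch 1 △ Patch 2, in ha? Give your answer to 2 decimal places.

|Patch 1∩Patch 2|: x∈[3,5], y∈[5,7] → 2·2 = 4.
|Patch 1 △ Patch 2| = |Patch 1| + |Patch 2| − 2·|Patch 1∩Patch 2| = 9 + 6 − 8 = 7.00.

7.00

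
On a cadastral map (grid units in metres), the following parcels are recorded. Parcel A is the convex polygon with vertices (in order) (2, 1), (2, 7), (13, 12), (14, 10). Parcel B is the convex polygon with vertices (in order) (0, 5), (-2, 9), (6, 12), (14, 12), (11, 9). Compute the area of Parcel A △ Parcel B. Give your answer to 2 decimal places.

|Parcel A| = 49.5, |Parcel B| = 57.5, |Parcel A∩Parcel B| = 18.3939.
|Parcel A △ Parcel B| = |Parcel A| + |Parcel B| − 2·|Parcel A∩Parcel B| = 49.5 + 57.5 − 36.7879 = 70.21.

70.21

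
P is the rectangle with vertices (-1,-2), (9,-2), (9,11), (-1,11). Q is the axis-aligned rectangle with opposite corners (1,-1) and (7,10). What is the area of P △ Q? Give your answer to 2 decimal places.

64.00

|P∩Q|: x∈[1,7], y∈[-1,10] → 6·11 = 66.
|P △ Q| = |P| + |Q| − 2·|P∩Q| = 130 + 66 − 132 = 64.00.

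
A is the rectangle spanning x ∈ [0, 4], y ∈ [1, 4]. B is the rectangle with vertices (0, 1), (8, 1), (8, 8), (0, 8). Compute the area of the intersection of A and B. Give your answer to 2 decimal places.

12.00

|A∩B|: x∈[0,4], y∈[1,4] → 4·3 = 12.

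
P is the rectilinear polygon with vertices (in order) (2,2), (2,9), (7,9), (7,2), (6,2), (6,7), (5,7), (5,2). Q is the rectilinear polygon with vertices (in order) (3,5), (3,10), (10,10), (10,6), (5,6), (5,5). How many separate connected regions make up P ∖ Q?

P ∖ Q splits into 2 disjoint pieces (area 13, area 4).

2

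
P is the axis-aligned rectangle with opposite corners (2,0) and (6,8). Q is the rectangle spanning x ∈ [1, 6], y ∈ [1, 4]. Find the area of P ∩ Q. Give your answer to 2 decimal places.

12.00

|P∩Q|: x∈[2,6], y∈[1,4] → 4·3 = 12.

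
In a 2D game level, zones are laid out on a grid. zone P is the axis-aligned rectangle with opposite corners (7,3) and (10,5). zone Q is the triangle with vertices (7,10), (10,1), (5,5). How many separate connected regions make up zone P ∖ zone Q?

zone P ∖ zone Q splits into 2 disjoint pieces (area 2, area 0.1).

2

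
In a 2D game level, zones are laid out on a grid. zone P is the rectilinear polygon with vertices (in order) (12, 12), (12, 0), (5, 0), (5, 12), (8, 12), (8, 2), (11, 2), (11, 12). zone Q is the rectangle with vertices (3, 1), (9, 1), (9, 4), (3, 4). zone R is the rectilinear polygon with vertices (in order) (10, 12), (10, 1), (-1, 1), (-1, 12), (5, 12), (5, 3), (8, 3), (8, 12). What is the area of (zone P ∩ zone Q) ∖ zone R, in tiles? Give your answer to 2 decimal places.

|zone P ∩ zone Q| = 10.
|(zone P ∩ zone Q) ∩ zone R| = 7.
|(zone P ∩ zone Q) ∖ zone R| = 10 − 7 = 3.00.

3.00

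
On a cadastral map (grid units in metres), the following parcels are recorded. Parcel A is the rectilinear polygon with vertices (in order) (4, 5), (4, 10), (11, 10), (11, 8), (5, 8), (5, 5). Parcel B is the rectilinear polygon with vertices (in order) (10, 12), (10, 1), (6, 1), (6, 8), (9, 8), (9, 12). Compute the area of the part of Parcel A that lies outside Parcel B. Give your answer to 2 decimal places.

15.00

|Parcel A| = 17, |Parcel A∩Parcel B| = 2.
|Parcel A ∖ Parcel B| = |Parcel A| − |Parcel A∩Parcel B| = 17 − 2 = 15.00.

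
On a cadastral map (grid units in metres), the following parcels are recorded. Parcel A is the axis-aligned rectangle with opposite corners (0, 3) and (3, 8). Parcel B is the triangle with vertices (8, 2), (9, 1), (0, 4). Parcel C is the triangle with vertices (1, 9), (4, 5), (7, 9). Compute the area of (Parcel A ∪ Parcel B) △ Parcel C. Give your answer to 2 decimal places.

|Parcel A ∪ Parcel B| = 17.625.
|(Parcel A ∪ Parcel B) ∩ Parcel C| = 1.0417.
|(Parcel A ∪ Parcel B) △ Parcel C| = 17.625 + 12 − 2.0833 = 27.54.

27.54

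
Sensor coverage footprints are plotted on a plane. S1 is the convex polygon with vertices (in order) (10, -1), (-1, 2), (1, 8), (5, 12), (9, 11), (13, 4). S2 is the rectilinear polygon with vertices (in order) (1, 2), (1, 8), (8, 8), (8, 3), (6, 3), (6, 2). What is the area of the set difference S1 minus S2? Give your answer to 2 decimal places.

|S1| = 116, |S1∩S2| = 40.
|S1 ∖ S2| = |S1| − |S1∩S2| = 116 − 40 = 76.00.

76.00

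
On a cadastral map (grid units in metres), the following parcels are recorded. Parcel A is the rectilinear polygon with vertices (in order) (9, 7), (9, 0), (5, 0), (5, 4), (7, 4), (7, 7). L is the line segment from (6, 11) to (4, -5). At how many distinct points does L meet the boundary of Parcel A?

2

The segment meets the boundary at (5,3), (5.125,4).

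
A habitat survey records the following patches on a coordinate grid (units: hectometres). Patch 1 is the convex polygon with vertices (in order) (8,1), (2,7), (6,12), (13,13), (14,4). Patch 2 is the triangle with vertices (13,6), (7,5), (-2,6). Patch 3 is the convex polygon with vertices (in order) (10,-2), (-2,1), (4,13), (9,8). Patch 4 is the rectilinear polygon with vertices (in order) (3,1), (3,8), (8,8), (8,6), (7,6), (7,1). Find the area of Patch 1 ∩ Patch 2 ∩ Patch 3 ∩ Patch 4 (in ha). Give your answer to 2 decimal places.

2.94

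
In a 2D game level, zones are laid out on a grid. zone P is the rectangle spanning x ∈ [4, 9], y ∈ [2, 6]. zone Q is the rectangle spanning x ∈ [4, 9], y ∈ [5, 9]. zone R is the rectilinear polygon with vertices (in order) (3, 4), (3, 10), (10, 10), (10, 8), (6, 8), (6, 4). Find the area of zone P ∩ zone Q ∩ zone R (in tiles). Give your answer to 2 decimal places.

The intersection is the polygon with vertices (4,5), (4,6), (6,6), (6,5).
By the shoelace formula its area is 2.00.

2.00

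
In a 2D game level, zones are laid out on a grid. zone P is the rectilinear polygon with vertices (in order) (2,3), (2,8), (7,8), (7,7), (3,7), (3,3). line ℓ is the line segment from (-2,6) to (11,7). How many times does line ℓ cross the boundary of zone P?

2

The segment meets the boundary at (3,6.385), (2,6.308).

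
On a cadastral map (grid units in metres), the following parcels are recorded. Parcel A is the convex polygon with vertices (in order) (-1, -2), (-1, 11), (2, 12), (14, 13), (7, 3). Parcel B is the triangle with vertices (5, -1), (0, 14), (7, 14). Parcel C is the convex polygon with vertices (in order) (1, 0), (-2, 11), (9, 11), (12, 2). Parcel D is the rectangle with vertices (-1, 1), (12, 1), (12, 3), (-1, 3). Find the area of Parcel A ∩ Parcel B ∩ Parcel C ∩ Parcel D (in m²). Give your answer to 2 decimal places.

The intersection is the polygon with vertices (4.241,1.276), (3.667,3), (5.533,3), (5.4,2).
By the shoelace formula its area is 2.14.

2.14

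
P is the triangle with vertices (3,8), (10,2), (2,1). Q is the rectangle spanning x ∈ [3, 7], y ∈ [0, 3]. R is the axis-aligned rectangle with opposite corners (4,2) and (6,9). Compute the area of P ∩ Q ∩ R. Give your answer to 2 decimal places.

The intersection is the polygon with vertices (6,3), (6,2), (4,2), (4,3).
By the shoelace formula its area is 2.00.

2.00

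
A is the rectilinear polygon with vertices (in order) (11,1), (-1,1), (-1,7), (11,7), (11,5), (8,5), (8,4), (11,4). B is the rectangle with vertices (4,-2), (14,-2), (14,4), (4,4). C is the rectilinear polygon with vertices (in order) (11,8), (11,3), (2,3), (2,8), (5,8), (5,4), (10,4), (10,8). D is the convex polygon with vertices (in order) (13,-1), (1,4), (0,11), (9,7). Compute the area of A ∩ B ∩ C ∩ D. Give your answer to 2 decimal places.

6.75

The intersection is the polygon with vertices (5,4), (8,4), (10,4), (10.5,4), (11,3), (4,3), (4,4).
By the shoelace formula its area is 6.75.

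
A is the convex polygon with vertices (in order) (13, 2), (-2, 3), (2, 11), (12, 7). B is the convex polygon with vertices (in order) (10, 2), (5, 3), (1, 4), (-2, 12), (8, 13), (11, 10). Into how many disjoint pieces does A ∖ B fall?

2

A ∖ B splits into 2 disjoint pieces (area 11.0001, area 10.7714).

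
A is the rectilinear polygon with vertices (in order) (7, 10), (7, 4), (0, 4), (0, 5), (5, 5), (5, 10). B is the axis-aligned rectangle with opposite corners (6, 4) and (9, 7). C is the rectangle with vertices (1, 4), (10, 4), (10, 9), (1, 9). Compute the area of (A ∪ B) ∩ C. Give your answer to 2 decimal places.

|A ∪ B| = 23.
|(A ∪ B) ∩ C| = 20.00.

20.00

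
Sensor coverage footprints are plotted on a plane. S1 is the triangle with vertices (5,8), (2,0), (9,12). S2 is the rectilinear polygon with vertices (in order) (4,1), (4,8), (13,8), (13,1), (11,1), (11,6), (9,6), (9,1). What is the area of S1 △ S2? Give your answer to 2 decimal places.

|S1| = 10, |S2| = 53, |S1∩S2| = 4.7619.
|S1 △ S2| = |S1| + |S2| − 2·|S1∩S2| = 10 + 53 − 9.5238 = 53.48.

53.48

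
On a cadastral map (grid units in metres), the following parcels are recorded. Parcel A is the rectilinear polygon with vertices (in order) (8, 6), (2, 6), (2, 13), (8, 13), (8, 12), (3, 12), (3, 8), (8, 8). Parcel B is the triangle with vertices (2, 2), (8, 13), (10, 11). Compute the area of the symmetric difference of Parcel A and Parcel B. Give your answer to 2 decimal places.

|Parcel A| = 22, |Parcel B| = 17, |Parcel A∩Parcel B| = 3.7071.
|Parcel A △ Parcel B| = |Parcel A| + |Parcel B| − 2·|Parcel A∩Parcel B| = 22 + 17 − 7.4141 = 31.59.

31.59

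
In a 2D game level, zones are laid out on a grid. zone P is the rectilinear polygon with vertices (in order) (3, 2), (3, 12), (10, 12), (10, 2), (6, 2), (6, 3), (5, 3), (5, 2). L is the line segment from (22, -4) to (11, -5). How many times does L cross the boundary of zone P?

The segment lies entirely outside zone P and never meets its boundary.

0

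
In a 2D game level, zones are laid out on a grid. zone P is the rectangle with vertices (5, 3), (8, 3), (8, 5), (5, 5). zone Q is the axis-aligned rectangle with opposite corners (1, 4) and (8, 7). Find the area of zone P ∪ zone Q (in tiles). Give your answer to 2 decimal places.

By inclusion–exclusion:
Individual areas: |zone P| = 6, |zone Q| = 21.
|zone P∩zone Q|: x∈[5,8], y∈[4,5] → 3·1 = 3.
|zone P ∪ zone Q| = 27 − 3 = 24.00.

24.00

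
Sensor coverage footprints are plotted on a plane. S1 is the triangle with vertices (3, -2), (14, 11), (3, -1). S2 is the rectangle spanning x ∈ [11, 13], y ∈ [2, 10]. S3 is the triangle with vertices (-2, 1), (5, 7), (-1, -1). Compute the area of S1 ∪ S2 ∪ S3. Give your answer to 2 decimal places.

By inclusion–exclusion:
Individual areas: |S1| = 5.5, |S2| = 16, |S3| = 10.
|S1∩S2| = 0.3636.
|S1∩S3| = 0.
|S2∩S3| = 0.
|S1∩S2∩S3| = 0.
|S1 ∪ S2 ∪ S3| = 31.5 − 0.3636 + 0 = 31.14.

31.14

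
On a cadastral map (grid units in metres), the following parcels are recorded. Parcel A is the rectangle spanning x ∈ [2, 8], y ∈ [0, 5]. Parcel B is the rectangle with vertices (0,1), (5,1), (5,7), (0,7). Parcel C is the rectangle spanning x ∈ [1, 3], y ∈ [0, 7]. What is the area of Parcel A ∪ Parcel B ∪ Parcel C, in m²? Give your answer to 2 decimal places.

49.00

By inclusion–exclusion:
Individual areas: |Parcel A| = 30, |Parcel B| = 30, |Parcel C| = 14.
|Parcel A∩Parcel B|: x∈[2,5], y∈[1,5] → 3·4 = 12.
|Parcel A∩Parcel C|: x∈[2,3], y∈[0,5] → 1·5 = 5.
|Parcel B∩Parcel C|: x∈[1,3], y∈[1,7] → 2·6 = 12.
|Parcel A∩Parcel B∩Parcel C| = 4.
|Parcel A ∪ Parcel B ∪ Parcel C| = 74 − 29 + 4 = 49.00.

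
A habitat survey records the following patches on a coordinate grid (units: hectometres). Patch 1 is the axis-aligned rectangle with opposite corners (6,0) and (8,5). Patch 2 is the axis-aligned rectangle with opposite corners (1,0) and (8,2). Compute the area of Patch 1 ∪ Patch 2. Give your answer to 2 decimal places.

20.00

By inclusion–exclusion:
Individual areas: |Patch 1| = 10, |Patch 2| = 14.
|Patch 1∩Patch 2|: x∈[6,8], y∈[0,2] → 2·2 = 4.
|Patch 1 ∪ Patch 2| = 24 − 4 = 20.00.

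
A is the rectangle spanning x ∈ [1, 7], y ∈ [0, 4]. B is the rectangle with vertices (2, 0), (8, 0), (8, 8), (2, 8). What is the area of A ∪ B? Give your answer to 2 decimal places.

By inclusion–exclusion:
Individual areas: |A| = 24, |B| = 48.
|A∩B|: x∈[2,7], y∈[0,4] → 5·4 = 20.
|A ∪ B| = 72 − 20 = 52.00.

52.00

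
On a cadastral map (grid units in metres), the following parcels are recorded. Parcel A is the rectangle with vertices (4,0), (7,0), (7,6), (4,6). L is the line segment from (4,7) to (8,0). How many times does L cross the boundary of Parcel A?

2

The segment meets the boundary at (7,1.75), (4.571,6).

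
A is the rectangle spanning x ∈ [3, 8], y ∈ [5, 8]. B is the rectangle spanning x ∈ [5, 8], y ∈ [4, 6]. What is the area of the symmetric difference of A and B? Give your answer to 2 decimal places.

|A∩B|: x∈[5,8], y∈[5,6] → 3·1 = 3.
|A △ B| = |A| + |B| − 2·|A∩B| = 15 + 6 − 6 = 15.00.

15.00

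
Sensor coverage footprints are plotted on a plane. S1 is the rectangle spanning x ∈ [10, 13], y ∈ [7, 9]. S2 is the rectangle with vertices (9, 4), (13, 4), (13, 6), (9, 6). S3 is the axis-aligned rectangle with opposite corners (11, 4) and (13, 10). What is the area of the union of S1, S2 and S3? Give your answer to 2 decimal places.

By inclusion–exclusion:
Individual areas: |S1| = 6, |S2| = 8, |S3| = 12.
|S1∩S2| = 0 (no overlap).
|S1∩S3|: x∈[11,13], y∈[7,9] → 2·2 = 4.
|S2∩S3|: x∈[11,13], y∈[4,6] → 2·2 = 4.
|S1∩S2∩S3| = 0.
|S1 ∪ S2 ∪ S3| = 26 − 8 + 0 = 18.00.

18.00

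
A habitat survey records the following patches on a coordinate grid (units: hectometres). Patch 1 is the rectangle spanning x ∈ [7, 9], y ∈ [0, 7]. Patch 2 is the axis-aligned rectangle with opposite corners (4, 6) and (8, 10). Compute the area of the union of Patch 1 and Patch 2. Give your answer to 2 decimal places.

29.00

By inclusion–exclusion:
Individual areas: |Patch 1| = 14, |Patch 2| = 16.
|Patch 1∩Patch 2|: x∈[7,8], y∈[6,7] → 1·1 = 1.
|Patch 1 ∪ Patch 2| = 30 − 1 = 29.00.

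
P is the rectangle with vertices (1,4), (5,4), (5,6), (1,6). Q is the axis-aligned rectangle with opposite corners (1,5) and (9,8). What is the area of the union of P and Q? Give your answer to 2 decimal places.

By inclusion–exclusion:
Individual areas: |P| = 8, |Q| = 24.
|P∩Q|: x∈[1,5], y∈[5,6] → 4·1 = 4.
|P ∪ Q| = 32 − 4 = 28.00.

28.00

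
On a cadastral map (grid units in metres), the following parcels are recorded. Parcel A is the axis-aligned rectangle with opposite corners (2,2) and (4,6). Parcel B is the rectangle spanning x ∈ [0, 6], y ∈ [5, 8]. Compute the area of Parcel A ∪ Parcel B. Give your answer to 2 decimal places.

24.00

By inclusion–exclusion:
Individual areas: |Parcel A| = 8, |Parcel B| = 18.
|Parcel A∩Parcel B|: x∈[2,4], y∈[5,6] → 2·1 = 2.
|Parcel A ∪ Parcel B| = 26 − 2 = 24.00.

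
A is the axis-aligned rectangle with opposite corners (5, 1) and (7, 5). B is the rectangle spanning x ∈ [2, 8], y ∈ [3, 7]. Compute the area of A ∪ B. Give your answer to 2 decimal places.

By inclusion–exclusion:
Individual areas: |A| = 8, |B| = 24.
|A∩B|: x∈[5,7], y∈[3,5] → 2·2 = 4.
|A ∪ B| = 32 − 4 = 28.00.

28.00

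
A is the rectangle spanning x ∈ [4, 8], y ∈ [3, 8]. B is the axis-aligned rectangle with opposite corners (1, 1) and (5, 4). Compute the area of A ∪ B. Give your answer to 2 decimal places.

31.00

By inclusion–exclusion:
Individual areas: |A| = 20, |B| = 12.
|A∩B|: x∈[4,5], y∈[3,4] → 1·1 = 1.
|A ∪ B| = 32 − 1 = 31.00.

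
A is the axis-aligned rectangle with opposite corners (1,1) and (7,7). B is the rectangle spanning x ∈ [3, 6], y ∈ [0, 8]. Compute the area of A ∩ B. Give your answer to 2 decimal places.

18.00

|A∩B|: x∈[3,6], y∈[1,7] → 3·6 = 18.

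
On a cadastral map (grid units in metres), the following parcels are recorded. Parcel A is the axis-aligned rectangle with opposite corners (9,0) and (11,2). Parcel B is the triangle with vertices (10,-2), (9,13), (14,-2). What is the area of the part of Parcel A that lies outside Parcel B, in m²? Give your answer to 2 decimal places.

|Parcel A| = 4, |Parcel A∩Parcel B| = 2.4.
|Parcel A ∖ Parcel B| = |Parcel A| − |Parcel A∩Parcel B| = 4 − 2.4 = 1.60.

1.60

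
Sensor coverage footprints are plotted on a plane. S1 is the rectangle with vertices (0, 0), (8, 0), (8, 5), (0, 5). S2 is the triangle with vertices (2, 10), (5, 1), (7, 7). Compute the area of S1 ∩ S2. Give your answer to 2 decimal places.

5.33

The intersection is the polygon with vertices (6.333,5), (5,1), (3.667,5).
By the shoelace formula its area is 5.33.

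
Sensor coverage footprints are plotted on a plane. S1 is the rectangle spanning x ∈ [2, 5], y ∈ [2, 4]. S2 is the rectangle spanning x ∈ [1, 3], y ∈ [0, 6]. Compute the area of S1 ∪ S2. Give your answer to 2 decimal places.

16.00

By inclusion–exclusion:
Individual areas: |S1| = 6, |S2| = 12.
|S1∩S2|: x∈[2,3], y∈[2,4] → 1·2 = 2.
|S1 ∪ S2| = 18 − 2 = 16.00.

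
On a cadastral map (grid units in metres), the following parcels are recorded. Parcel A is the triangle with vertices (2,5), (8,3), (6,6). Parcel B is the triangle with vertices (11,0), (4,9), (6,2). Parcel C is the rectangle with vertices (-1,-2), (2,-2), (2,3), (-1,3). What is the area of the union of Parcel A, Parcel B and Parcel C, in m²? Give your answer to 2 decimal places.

33.47

By inclusion–exclusion:
Individual areas: |Parcel A| = 7, |Parcel B| = 15.5, |Parcel C| = 15.
|Parcel A∩Parcel B| = 4.0281.
|Parcel A∩Parcel C| = 0.
|Parcel B∩Parcel C| = 0.
|Parcel A∩Parcel B∩Parcel C| = 0.
|Parcel A ∪ Parcel B ∪ Parcel C| = 37.5 − 4.0281 + 0 = 33.47.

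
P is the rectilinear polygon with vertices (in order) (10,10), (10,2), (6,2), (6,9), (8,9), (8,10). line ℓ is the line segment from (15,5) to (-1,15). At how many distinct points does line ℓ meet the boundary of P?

2

The segment meets the boundary at (8,9.375), (10,8.125).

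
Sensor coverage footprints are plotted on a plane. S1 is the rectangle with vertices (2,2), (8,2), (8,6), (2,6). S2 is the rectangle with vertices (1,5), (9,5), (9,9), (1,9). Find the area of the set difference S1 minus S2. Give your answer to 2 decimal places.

|S1∩S2|: x∈[2,8], y∈[5,6] → 6·1 = 6.
|S1| = 24.
|S1 ∖ S2| = |S1| − |S1∩S2| = 24 − 6 = 18.00.

18.00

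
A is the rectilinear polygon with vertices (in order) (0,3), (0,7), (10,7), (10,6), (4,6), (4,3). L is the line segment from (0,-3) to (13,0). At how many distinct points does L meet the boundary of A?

The segment lies entirely outside A and never meets its boundary.

0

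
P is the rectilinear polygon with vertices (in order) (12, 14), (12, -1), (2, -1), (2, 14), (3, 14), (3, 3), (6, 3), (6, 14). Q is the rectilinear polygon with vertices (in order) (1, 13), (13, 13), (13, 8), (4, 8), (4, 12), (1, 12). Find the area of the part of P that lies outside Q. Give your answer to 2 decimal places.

|P| = 117, |P∩Q| = 31.
|P ∖ Q| = |P| − |P∩Q| = 117 − 31 = 86.00.

86.00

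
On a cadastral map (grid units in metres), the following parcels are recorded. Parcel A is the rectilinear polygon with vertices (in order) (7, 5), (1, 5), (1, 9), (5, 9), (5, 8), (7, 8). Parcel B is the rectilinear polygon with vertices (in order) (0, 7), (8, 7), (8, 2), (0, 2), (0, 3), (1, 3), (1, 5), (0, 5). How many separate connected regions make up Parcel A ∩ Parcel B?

1

Parcel A ∩ Parcel B is a single connected region.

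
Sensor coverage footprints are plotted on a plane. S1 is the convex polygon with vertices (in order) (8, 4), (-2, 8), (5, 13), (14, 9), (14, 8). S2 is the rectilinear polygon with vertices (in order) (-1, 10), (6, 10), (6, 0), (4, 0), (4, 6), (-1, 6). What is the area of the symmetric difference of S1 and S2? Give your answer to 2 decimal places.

|S1| = 76.5, |S2| = 40, |S1∩S2| = 25.2429.
|S1 △ S2| = |S1| + |S2| − 2·|S1∩S2| = 76.5 + 40 − 50.4857 = 66.01.

66.01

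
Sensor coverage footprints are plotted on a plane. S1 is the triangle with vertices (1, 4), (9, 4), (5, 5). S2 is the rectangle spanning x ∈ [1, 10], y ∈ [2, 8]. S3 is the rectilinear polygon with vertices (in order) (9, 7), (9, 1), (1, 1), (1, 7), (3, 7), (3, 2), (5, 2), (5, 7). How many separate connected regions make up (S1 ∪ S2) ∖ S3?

(S1 ∪ S2) ∖ S3 is a single connected region.

1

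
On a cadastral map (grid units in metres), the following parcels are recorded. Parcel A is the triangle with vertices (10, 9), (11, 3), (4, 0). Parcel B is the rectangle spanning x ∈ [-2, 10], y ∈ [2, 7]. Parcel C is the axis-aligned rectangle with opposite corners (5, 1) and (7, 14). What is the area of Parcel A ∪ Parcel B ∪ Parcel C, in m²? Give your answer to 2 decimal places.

82.06

By inclusion–exclusion:
Individual areas: |Parcel A| = 22.5, |Parcel B| = 60, |Parcel C| = 26.
|Parcel A∩Parcel B| = 14.619.
|Parcel A∩Parcel C| = 3.9048.
|Parcel B∩Parcel C|: x∈[5,7], y∈[2,7] → 2·5 = 10.
|Parcel A∩Parcel B∩Parcel C| = 2.0833.
|Parcel A ∪ Parcel B ∪ Parcel C| = 108.5 − 28.5238 + 2.0833 = 82.06.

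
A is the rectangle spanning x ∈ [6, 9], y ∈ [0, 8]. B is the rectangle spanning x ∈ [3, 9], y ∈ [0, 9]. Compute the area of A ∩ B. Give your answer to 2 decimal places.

24.00

|A∩B|: x∈[6,9], y∈[0,8] → 3·8 = 24.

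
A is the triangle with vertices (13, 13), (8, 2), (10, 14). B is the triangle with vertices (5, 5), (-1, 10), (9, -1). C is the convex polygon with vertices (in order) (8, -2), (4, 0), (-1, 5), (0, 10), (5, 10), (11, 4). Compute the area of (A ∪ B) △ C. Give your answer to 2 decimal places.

94.98

|A ∪ B| = 27.
|(A ∪ B) ∩ C| = 10.0084.
|(A ∪ B) △ C| = 27 + 88 − 20.0169 = 94.98.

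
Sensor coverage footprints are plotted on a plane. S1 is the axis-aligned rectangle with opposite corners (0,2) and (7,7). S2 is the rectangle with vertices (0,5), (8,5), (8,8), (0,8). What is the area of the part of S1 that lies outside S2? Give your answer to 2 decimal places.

|S1∩S2|: x∈[0,7], y∈[5,7] → 7·2 = 14.
|S1| = 35.
|S1 ∖ S2| = |S1| − |S1∩S2| = 35 − 14 = 21.00.

21.00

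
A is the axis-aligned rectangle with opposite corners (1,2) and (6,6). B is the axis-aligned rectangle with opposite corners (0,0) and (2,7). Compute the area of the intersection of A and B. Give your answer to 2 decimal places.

|A∩B|: x∈[1,2], y∈[2,6] → 1·4 = 4.

4.00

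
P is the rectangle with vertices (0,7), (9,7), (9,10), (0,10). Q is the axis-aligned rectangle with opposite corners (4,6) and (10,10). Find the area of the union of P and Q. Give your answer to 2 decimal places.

36.00

By inclusion–exclusion:
Individual areas: |P| = 27, |Q| = 24.
|P∩Q|: x∈[4,9], y∈[7,10] → 5·3 = 15.
|P ∪ Q| = 51 − 15 = 36.00.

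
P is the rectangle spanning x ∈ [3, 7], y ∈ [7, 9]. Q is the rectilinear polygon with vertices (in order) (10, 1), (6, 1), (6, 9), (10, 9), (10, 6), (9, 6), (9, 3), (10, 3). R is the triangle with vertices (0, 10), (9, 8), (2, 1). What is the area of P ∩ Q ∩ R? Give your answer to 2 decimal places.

The intersection is the polygon with vertices (6,7), (6,8.667), (7,8.444), (7,7).
By the shoelace formula its area is 1.56.

1.56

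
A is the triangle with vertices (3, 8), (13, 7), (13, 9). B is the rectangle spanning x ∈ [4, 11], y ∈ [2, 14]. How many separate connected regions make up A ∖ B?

A ∖ B splits into 2 disjoint pieces (area 0.1, area 3.6).

2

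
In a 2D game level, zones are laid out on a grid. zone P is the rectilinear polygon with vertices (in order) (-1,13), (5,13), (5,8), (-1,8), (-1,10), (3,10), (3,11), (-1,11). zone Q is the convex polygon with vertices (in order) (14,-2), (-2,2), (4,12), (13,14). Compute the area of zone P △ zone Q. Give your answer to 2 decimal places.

|zone P| = 26, |zone Q| = 165, |zone P∩zone Q| = 8.8778.
|zone P △ zone Q| = |zone P| + |zone Q| − 2·|zone P∩zone Q| = 26 + 165 − 17.7556 = 173.24.

173.24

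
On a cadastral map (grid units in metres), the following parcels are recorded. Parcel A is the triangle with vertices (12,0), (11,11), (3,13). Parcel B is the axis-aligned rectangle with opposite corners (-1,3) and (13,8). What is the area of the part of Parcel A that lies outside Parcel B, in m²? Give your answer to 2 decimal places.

|Parcel A| = 43, |Parcel A∩Parcel B| = 16.5385.
|Parcel A ∖ Parcel B| = |Parcel A| − |Parcel A∩Parcel B| = 43 − 16.5385 = 26.46.

26.46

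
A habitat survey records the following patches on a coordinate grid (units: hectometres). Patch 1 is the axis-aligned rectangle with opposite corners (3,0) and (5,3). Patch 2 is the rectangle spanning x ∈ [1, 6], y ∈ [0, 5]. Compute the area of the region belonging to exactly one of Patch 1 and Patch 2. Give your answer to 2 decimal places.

|Patch 1∩Patch 2|: x∈[3,5], y∈[0,3] → 2·3 = 6.
|Patch 1 △ Patch 2| = |Patch 1| + |Patch 2| − 2·|Patch 1∩Patch 2| = 6 + 25 − 12 = 19.00.

19.00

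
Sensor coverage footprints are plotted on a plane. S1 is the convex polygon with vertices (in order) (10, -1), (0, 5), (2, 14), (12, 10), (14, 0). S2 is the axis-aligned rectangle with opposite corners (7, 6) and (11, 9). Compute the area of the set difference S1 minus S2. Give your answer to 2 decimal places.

|S1| = 131, |S1∩S2| = 12.
|S1 ∖ S2| = |S1| − |S1∩S2| = 131 − 12 = 119.00.

119.00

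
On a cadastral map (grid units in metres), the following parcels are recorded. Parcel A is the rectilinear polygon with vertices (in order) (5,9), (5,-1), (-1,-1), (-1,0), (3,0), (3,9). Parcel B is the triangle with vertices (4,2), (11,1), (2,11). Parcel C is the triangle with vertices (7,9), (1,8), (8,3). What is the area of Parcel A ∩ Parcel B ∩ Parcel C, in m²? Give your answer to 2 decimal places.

The intersection is the polygon with vertices (3,8.333), (4.217,8.536), (5,7.667), (5,5.143), (3,6.571).
By the shoelace formula its area is 4.89.

4.89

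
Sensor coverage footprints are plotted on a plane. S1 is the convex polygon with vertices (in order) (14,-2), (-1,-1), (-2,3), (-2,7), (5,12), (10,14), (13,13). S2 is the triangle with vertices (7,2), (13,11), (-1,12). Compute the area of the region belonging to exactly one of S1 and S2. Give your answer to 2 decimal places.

|S1| = 199, |S2| = 66, |S1∩S2| = 58.987.
|S1 △ S2| = |S1| + |S2| − 2·|S1∩S2| = 199 + 66 − 117.974 = 147.03.

147.03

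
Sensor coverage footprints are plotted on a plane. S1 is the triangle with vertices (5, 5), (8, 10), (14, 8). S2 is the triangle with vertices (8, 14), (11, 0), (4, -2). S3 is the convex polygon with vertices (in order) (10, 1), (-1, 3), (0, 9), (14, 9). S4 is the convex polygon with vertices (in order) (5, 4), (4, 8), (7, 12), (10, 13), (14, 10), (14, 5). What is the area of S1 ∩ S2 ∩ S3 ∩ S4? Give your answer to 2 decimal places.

8.72

The intersection is the polygon with vertices (5.818,5.273), (6.286,7.143), (7.4,9), (9.071,9), (9.6,6.533).
By the shoelace formula its area is 8.72.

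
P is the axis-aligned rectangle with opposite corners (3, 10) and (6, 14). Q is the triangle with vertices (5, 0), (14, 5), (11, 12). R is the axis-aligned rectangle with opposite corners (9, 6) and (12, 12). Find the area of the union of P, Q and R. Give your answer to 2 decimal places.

56.17

By inclusion–exclusion:
Individual areas: |P| = 12, |Q| = 39, |R| = 18.
|P∩Q| = 0.
|P∩R| = 0 (no overlap).
|Q∩R| = 12.8333.
|P∩Q∩R| = 0.
|P ∪ Q ∪ R| = 69 − 12.8333 + 0 = 56.17.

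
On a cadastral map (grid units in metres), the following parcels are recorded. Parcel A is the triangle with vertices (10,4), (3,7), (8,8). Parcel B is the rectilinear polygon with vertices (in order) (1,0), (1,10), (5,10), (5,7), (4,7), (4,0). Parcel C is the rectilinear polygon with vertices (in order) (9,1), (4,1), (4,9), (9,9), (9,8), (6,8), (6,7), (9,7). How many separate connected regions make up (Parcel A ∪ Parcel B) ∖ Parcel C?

3

(Parcel A ∪ Parcel B) ∖ Parcel C splits into 3 disjoint pieces (area 31, area 1.85, area 0.7857).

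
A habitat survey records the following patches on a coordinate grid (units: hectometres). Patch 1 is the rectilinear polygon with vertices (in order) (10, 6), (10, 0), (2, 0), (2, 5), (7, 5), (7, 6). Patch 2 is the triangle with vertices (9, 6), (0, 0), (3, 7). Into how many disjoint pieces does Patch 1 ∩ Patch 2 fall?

1

Patch 1 ∩ Patch 2 is a single connected region.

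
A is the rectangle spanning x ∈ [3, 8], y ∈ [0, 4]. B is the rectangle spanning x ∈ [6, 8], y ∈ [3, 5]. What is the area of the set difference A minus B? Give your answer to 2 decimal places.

18.00

|A∩B|: x∈[6,8], y∈[3,4] → 2·1 = 2.
|A| = 20.
|A ∖ B| = |A| − |A∩B| = 20 − 2 = 18.00.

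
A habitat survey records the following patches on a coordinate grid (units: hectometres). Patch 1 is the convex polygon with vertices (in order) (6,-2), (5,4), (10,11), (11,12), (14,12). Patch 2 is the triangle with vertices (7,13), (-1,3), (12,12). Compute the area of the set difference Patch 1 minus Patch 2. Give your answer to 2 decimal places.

43.01

|Patch 1| = 44, |Patch 1∩Patch 2| = 0.9891.
|Patch 1 ∖ Patch 2| = |Patch 1| − |Patch 1∩Patch 2| = 44 − 0.9891 = 43.01.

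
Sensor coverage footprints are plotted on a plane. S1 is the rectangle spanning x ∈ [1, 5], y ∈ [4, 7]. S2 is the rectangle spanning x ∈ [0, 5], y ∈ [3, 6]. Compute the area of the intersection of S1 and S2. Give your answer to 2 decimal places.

8.00

|S1∩S2|: x∈[1,5], y∈[4,6] → 4·2 = 8.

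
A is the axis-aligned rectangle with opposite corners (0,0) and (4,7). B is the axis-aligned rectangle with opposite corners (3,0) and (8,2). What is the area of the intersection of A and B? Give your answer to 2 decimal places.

|A∩B|: x∈[3,4], y∈[0,2] → 1·2 = 2.

2.00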